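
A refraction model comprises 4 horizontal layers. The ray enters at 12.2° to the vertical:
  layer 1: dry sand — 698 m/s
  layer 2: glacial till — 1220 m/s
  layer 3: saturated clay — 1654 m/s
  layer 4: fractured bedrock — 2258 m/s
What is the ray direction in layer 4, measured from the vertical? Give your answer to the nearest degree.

43°

Snell's law across each interface conserves sin θ / V, so sin θ_4 = V_4·sin θ₁/V₁.
sin θ_4 = 2258 × sin 12.2° / 698 = 0.6836.
θ_4 = 43.13° from the vertical.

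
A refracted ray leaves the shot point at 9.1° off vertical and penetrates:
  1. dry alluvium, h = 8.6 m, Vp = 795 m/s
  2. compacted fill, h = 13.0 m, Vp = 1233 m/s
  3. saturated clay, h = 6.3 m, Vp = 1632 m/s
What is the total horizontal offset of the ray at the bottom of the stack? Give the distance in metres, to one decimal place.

Ray parameter p = sin 9.1° / 795 m/s = 1.9894e-04 s/m.
Layer 1: θ = 9.10°; offset = 8.6·tan 9.10° = 1.377 m.
Layer 2: sin θ = p·1233 = 0.2453 → θ = 14.20°; offset = 13.0·tan 14.20° = 3.289 m.
Layer 3: sin θ = p·1632 = 0.3247 → θ = 18.95°; offset = 6.3·tan 18.95° = 2.163 m.
Total horizontal offset = 6.829 m.

6.8 m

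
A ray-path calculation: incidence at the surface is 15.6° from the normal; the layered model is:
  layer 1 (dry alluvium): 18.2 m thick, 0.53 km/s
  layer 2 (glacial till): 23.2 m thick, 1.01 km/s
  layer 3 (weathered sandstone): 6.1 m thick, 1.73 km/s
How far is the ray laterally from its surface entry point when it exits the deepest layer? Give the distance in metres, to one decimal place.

p = sin θ₁/V₁ = sin 15.6°/0.53 = 5.0740e-01 s/km is conserved through the stack.
Layer 1: θ = 15.60°; offset = 18.2·tan 15.60° = 5.082 m.
Layer 2: sin θ = p·1.01 = 0.5125 → θ = 30.83°; offset = 23.2·tan 30.83° = 13.846 m.
Layer 3: sin θ = p·1.73 = 0.8778 → θ = 61.38°; offset = 6.1·tan 61.38° = 11.178 m.
Total horizontal offset = 30.105 m.

30.1 m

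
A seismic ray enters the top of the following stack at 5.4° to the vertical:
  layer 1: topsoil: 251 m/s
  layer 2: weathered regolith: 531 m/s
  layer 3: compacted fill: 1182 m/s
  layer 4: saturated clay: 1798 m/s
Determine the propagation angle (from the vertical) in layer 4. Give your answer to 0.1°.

42.4°

Ray parameter p = sin 5.4° / 251 = 3.7493e-04 s/m.
sin θ_4 = p·V_4 = 3.7493e-04 × 1798 = 0.6741.
θ_4 = 42.39° from the vertical.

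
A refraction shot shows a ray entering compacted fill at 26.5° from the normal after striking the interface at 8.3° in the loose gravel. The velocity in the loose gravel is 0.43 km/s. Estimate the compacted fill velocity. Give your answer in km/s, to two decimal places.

sin 8.3° = 0.1444; sin 26.5° = 0.4462.
V₂ = V₁·(sin θ₂/sin θ₁) = 0.43·(0.4462/0.1444) = 1.33 km/s.

1.33 km/s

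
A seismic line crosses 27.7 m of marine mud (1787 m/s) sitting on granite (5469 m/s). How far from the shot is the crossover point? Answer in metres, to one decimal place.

77.8 m

θ_c = arcsin(1787/5469) = 19.07°, so cos θ_c = 0.9451 and tᵢ = 2h cos θ_c/V₁ = 0.0293 s.
At crossover x/V₁ = x/V₂ + tᵢ ⇒ x = tᵢ/(1/V₁ − 1/V₂) = 0.02930/(5.5960e-04 − 1.8285e-04) = 77.77 m.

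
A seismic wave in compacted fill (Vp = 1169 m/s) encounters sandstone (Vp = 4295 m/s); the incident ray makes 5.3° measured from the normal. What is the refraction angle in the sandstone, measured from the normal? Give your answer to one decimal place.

19.8°

sin θ₁/V₁ = sin θ₂/V₂ ⇒ sin θ₂ = 4295·sin 5.3°/1169 = 4295·0.0924/1169 = 0.3394.
θ₂ = arcsin 0.3394 = 19.84° from the normal.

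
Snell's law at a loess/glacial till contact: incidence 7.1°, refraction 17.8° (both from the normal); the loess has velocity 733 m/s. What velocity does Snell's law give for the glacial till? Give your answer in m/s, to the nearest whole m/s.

sin 7.1° = 0.1236; sin 17.8° = 0.3057.
V₂ = V₁·(sin θ₂/sin θ₁) = 733·(0.3057/0.1236) = 1812.88 m/s.

1813 m/s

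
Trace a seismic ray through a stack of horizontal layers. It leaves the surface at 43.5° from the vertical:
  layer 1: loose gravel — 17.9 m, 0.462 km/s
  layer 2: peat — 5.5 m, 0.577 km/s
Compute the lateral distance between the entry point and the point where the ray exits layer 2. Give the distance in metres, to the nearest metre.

26 m

Apply Snell's law at each interface; in layer i the horizontal offset is hᵢ·tan θᵢ.
Layer 1: θ = 43.50°; offset = 17.9·tan 43.50° = 16.986 m.
Layer 2: sin θ = 0.577·sin 43.5°/0.462 = 0.8597, θ = 59.28°; offset = 5.5·tan 59.28° = 9.257 m.
Total horizontal offset = 26.243 m.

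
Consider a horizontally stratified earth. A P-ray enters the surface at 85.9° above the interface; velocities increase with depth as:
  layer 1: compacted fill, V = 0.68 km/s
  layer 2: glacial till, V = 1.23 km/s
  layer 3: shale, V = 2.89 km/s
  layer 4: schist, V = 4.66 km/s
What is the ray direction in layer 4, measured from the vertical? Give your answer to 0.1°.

29.3°

From the normal: θ₁ = 90° − 85.9° = 4.1°.
Ray parameter p = sin 4.1° / 0.68 = 1.0514e-01 s/km.
sin θ_4 = p·V_4 = 1.0514e-01 × 4.66 = 0.4900.
θ_4 = 29.34° from the vertical.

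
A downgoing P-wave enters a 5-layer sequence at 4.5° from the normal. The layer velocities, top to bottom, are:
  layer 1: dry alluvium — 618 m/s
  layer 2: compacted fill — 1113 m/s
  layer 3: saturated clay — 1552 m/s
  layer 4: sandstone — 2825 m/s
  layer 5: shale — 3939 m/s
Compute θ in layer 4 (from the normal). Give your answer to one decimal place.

Snell's law across each interface conserves sin θ / V, so sin θ_4 = V_4·sin θ₁/V₁.
sin θ_4 = 2825 × sin 4.5° / 618 = 0.3587.
θ_4 = arcsin 0.3587 = 21.02°.

21.0°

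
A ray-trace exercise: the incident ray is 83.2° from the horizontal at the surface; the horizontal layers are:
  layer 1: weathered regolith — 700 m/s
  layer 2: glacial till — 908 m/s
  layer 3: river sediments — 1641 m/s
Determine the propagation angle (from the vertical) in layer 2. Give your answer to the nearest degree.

9°

From the normal: θ₁ = 90° − 83.2° = 6.8°.
Snell's law across each interface conserves sin θ / V, so sin θ_2 = V_2·sin θ₁/V₁.
sin θ_2 = 908 × sin 6.8° / 700 = 0.1536.
θ_2 = 8.83° from the vertical.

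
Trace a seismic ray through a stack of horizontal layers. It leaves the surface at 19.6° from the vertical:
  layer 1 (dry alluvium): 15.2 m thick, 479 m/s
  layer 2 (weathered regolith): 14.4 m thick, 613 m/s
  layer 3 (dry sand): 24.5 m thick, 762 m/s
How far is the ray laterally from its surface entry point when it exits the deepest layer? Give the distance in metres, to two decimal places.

27.72 m

p = sin θ₁/V₁ = sin 19.6°/479 = 7.0032e-04 s/m is conserved through the stack.
Layer 1: θ = 19.60°; offset = 15.2·tan 19.60° = 5.4125 m.
Layer 2: sin θ = p·613 = 0.4293 → θ = 25.42°; offset = 14.4·tan 25.42° = 6.8446 m.
Layer 3: sin θ = p·762 = 0.5336 → θ = 32.25°; offset = 24.5·tan 32.25° = 15.4594 m.
Total horizontal offset = 27.7165 m.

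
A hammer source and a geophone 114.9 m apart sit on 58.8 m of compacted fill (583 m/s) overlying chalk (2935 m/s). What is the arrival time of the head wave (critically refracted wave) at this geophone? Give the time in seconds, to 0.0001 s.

0.2368 s

θ_c = arcsin(V₁/V₂) = arcsin(583/2935) = 11.46°, cos θ_c = 0.9801.
Intercept time tᵢ = 2h cos θ_c / V₁ = 2·58.8·0.9801/583 = 0.19770 s.
t = x/V₂ + tᵢ = 114.9/2935 + 0.19770 = 0.23684 s.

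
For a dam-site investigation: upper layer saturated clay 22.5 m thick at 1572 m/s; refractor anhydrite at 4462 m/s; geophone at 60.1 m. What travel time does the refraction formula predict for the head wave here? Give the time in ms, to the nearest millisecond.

t = x/V₂ + 2h·√(V₂²−V₁²)/(V₁V₂).
√(V₂²−V₁²) = √(4462²−1572²) = 4175.9 m/s; delay term = 2·22.5·4175.9/(1572·4462) = 0.02679 s.
t = 60.1/4462 + 0.02679 = 0.04026 s.

40 ms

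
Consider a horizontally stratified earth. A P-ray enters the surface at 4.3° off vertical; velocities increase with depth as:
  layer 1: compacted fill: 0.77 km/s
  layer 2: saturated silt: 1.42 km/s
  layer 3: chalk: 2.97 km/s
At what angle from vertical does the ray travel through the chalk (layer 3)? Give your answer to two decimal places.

Snell's law across each interface conserves sin θ / V, so sin θ_3 = V_3·sin θ₁/V₁.
sin θ_3 = 2.97 × sin 4.3° / 0.77 = 0.2892.
θ_3 = 16.81° from the vertical.

16.81°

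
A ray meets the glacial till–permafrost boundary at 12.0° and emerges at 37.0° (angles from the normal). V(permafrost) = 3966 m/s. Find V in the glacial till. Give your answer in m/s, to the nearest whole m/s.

sin 12.0° = 0.2079; sin 37.0° = 0.6018.
V₁ = V₂·(sin θ₁/sin θ₂) = 3966·(0.2079/0.6018) = 1370.15 m/s.

1370 m/s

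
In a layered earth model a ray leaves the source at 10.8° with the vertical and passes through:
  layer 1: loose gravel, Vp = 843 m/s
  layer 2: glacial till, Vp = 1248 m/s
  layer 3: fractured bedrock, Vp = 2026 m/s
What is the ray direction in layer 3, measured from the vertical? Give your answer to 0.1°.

Snell's law across each interface conserves sin θ / V, so sin θ_3 = V_3·sin θ₁/V₁.
sin θ_3 = 2026 × sin 10.8° / 843 = 0.4503.
θ_3 = arcsin 0.4503 = 26.77°.

26.8°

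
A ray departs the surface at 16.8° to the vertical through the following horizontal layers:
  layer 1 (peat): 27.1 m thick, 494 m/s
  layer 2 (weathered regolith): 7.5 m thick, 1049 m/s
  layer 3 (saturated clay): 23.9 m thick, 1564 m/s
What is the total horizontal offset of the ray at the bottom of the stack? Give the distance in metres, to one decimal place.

68.2 m

Ray parameter p = sin 16.8° / 494 m/s = 5.8508e-04 s/m.
Layer 1: θ = 16.80°; offset = 27.1·tan 16.80° = 8.182 m.
Layer 2: sin θ = p·1049 = 0.6138 → θ = 37.86°; offset = 7.5·tan 37.86° = 5.830 m.
Layer 3: sin θ = p·1564 = 0.9151 → θ = 66.22°; offset = 23.9·tan 66.22° = 54.230 m.
Total horizontal offset = 68.242 m.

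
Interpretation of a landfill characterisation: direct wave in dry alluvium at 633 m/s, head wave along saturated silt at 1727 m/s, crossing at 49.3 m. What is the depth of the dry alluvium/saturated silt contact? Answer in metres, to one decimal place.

16.8 m

x_cross = 2h·√((V₂+V₁)/(V₂−V₁)) → h = x_cross / (2·√((V₂+V₁)/(V₂−V₁))).
√((V₂+V₁)/(V₂−V₁)) = √((1727+633)/(1727−633)) = 1.4687.
h = 49.3 / (2·1.4687) = 16.78 m.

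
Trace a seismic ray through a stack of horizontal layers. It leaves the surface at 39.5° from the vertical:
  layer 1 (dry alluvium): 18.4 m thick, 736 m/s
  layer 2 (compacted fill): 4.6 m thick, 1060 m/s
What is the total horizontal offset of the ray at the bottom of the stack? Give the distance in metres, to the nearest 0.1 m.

25.7 m

Apply Snell's law at each interface; in layer i the horizontal offset is hᵢ·tan θᵢ.
Layer 1: θ = 39.50°; offset = 18.4·tan 39.50° = 15.168 m.
Layer 2: sin θ = 1060·sin 39.5°/736 = 0.9161, θ = 66.36°; offset = 4.6·tan 66.36° = 10.510 m.
Total horizontal offset = 25.677 m.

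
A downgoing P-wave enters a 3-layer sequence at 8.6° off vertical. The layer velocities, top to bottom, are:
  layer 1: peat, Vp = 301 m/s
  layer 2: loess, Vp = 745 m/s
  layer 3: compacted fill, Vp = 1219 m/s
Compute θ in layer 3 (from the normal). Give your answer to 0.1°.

37.3°

Ray parameter p = sin 8.6° / 301 = 4.9680e-04 s/m.
sin θ_3 = p·V_3 = 4.9680e-04 × 1219 = 0.6056.
θ_3 = 37.27° from the vertical.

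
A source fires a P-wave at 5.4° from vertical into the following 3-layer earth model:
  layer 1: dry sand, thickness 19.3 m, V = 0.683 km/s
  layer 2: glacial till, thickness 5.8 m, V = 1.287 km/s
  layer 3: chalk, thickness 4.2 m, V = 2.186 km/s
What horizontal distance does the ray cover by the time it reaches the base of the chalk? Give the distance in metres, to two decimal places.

Ray parameter p = sin 5.4° / 0.683 km/s = 1.3779e-01 s/km.
Layer 1: θ = 5.40°; offset = 19.3·tan 5.40° = 1.8244 m.
Layer 2: sin θ = p·1.287 = 0.1773 → θ = 10.21°; offset = 5.8·tan 10.21° = 1.0451 m.
Layer 3: sin θ = p·2.186 = 0.3012 → θ = 17.53°; offset = 4.2·tan 17.53° = 1.3267 m.
Σ offsets = 4.1961 m.

4.20 m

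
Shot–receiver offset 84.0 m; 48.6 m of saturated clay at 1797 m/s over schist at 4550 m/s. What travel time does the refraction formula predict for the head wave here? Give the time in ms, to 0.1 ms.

t = x/V₂ + 2h·√(V₂²−V₁²)/(V₁V₂).
√(V₂²−V₁²) = √(4550²−1797²) = 4180.1 m/s; delay term = 2·48.6·4180.1/(1797·4550) = 0.04969 s.
t = 84.0/4550 + 0.04969 = 0.06815 s.

68.2 ms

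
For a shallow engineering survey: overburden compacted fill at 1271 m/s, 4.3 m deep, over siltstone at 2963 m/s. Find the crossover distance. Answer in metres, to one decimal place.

x_cross = 2h·√((V₂+V₁)/(V₂−V₁)).
(V₂+V₁)/(V₂−V₁) = (2963+1271)/(2963−1271) = 2.5024; √ = 1.5819.
x_cross = 2·4.3·1.5819 = 13.60 m.

13.6 m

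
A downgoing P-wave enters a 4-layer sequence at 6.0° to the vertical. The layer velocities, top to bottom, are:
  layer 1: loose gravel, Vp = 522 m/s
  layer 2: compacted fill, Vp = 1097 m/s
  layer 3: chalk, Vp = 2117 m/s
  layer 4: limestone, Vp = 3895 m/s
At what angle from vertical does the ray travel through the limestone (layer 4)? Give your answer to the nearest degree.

Ray parameter p = sin 6.0° / 522 = 2.0025e-04 s/m.
sin θ_4 = p·V_4 = 2.0025e-04 × 3895 = 0.7800.
θ_4 = 51.26° from the vertical.

51°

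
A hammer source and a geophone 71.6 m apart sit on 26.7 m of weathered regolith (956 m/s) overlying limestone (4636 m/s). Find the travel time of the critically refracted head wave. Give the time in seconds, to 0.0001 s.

0.0701 s

t = x/V₂ + 2h·√(V₂²−V₁²)/(V₁V₂).
√(V₂²−V₁²) = √(4636²−956²) = 4536.4 m/s; delay term = 2·26.7·4536.4/(956·4636) = 0.05466 s.
t = 71.6/4636 + 0.05466 = 0.07010 s.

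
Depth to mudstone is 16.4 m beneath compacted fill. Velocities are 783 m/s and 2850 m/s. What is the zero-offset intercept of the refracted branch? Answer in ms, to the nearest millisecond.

40 ms

θ_c = arcsin(V₁/V₂) = arcsin(783/2850) = 15.95°; cos θ_c = 0.9615.
tᵢ = 2h·cos θ_c / V₁ = 2·16.4·0.9615 / 783 = 0.04028 s.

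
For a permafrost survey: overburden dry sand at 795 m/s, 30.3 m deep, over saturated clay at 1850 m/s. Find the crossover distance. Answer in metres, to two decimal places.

95.95 m

x_cross = 2h·√((V₂+V₁)/(V₂−V₁)).
(V₂+V₁)/(V₂−V₁) = (1850+795)/(1850−795) = 2.5071; √ = 1.5834.
x_cross = 2·30.3·1.5834 = 95.95 m.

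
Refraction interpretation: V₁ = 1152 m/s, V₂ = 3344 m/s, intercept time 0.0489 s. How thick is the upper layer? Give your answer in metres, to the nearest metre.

h = tᵢ·V₁·V₂ / (2·√(V₂²−V₁²)).
√(V₂²−V₁²) = √(3344² − 1152²) = 3139.3 m/s.
h = 0.0489 s × 1152 × 3344 / (2 × 3139.3) = 30.00 m.

30 m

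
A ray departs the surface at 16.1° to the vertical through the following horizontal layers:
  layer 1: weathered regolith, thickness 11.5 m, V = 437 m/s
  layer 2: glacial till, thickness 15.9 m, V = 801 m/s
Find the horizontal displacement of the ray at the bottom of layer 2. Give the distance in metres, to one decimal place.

p = sin θ₁/V₁ = sin 16.1°/437 = 6.3459e-04 s/m is conserved through the stack.
Layer 1: θ = 16.10°; offset = 11.5·tan 16.10° = 3.319 m.
Layer 2: sin θ = p·801 = 0.5083 → θ = 30.55°; offset = 15.9·tan 30.55° = 9.385 m.
Total horizontal offset = 12.704 m.

12.7 m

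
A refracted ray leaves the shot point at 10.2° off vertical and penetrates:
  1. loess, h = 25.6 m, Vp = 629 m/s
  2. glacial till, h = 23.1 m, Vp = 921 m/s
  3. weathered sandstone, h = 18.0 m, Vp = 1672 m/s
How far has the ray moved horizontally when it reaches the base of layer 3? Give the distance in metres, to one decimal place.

Apply Snell's law at each interface; in layer i the horizontal offset is hᵢ·tan θᵢ.
Layer 1: θ = 10.20°; offset = 25.6·tan 10.20° = 4.606 m.
Layer 2: sin θ = 921·sin 10.2°/629 = 0.2593, θ = 15.03°; offset = 23.1·tan 15.03° = 6.202 m.
Layer 3: sin θ = 1672·sin 10.2°/629 = 0.4707, θ = 28.08°; offset = 18.0·tan 28.08° = 9.604 m.
Summing the layer offsets gives 20.412 m.

20.4 m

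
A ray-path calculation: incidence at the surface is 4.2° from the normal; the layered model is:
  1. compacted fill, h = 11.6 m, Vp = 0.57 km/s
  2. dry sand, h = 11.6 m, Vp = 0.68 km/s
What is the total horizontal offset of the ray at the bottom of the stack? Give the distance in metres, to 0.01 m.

1.87 m

Apply Snell's law at each interface; in layer i the horizontal offset is hᵢ·tan θᵢ.
Layer 1: θ = 4.20°; offset = 11.6·tan 4.20° = 0.8519 m.
Layer 2: sin θ = 0.68·sin 4.2°/0.57 = 0.0874, θ = 5.01°; offset = 11.6·tan 5.01° = 1.0174 m.
Summing the layer offsets gives 1.8693 m.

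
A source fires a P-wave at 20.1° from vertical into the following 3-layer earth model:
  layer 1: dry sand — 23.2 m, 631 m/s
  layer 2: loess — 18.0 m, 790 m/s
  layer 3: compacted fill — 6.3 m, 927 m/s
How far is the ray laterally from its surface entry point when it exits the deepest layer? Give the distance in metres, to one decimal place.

Apply Snell's law at each interface; in layer i the horizontal offset is hᵢ·tan θᵢ.
Layer 1: θ = 20.10°; offset = 23.2·tan 20.10° = 8.490 m.
Layer 2: sin θ = 790·sin 20.1°/631 = 0.4303, θ = 25.48°; offset = 18.0·tan 25.48° = 8.579 m.
Layer 3: sin θ = 927·sin 20.1°/631 = 0.5049, θ = 30.32°; offset = 6.3·tan 30.32° = 3.685 m.
Total horizontal offset = 20.754 m.

20.8 m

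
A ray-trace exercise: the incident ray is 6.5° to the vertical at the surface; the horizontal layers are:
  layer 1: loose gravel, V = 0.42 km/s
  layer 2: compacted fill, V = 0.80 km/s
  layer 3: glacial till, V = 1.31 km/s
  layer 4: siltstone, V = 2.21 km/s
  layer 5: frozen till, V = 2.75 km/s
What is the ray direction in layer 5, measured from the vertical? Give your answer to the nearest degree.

Snell's law across each interface conserves sin θ / V, so sin θ_5 = V_5·sin θ₁/V₁.
sin θ_5 = 2.75 × sin 6.5° / 0.42 = 0.7412.
θ_5 = 47.83° from the vertical.

48°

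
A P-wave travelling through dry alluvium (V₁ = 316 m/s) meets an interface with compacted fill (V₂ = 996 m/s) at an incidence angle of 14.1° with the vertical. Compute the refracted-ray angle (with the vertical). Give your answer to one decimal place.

sin θ₁/V₁ = sin θ₂/V₂ ⇒ sin θ₂ = 996·sin 14.1°/316 = 996·0.2436/316 = 0.7678.
θ₂ = arcsin 0.7678 = 50.16° from the normal.

50.2°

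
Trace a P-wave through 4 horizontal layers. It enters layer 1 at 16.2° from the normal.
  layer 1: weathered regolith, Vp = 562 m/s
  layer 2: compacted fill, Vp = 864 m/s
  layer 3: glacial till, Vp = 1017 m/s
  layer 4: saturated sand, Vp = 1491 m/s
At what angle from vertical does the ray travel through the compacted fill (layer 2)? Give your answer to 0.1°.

25.4°

Ray parameter p = sin 16.2° / 562 = 4.9643e-04 s/m.
sin θ_2 = p·V_2 = 4.9643e-04 × 864 = 0.4289.
θ_2 = arcsin 0.4289 = 25.40°.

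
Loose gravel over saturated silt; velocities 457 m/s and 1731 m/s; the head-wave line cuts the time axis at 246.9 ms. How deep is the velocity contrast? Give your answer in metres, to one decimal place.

58.5 m

h = tᵢ·V₁·V₂ / (2·√(V₂²−V₁²)).
√(V₂²−V₁²) = √(1731² − 457²) = 1669.6 m/s.
h = 0.2469 s × 457 × 1731 / (2 × 1669.6) = 58.49 m.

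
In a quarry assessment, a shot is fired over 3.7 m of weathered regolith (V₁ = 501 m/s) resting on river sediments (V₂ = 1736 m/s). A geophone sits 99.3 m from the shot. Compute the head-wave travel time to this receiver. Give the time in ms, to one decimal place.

t = x/V₂ + 2h·√(V₂²−V₁²)/(V₁V₂).
√(V₂²−V₁²) = √(1736²−501²) = 1662.1 m/s; delay term = 2·3.7·1662.1/(501·1736) = 0.01414 s.
t = 99.3/1736 + 0.01414 = 0.07134 s.

71.3 ms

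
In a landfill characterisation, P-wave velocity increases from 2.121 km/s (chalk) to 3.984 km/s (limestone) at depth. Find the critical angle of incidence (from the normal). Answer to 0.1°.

At critical incidence the refracted ray runs along the interface (θ₂ = 90°), so sin θ_c = V₁/V₂.
θ_c = arcsin(2.121/3.984) = arcsin 0.5324 = 32.17°.

32.2°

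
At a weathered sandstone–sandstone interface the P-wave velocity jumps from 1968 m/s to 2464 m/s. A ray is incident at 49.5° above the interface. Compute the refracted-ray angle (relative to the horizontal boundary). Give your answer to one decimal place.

35.6°

Angle from the normal: 90° − 49.5° = 40.5°.
sin θ₁/V₁ = sin θ₂/V₂ ⇒ sin θ₂ = 2464·sin 40.5°/1968 = 2464·0.6494/1968 = 0.8131.
θ₂ = arcsin 0.8131 = 54.40° from the normal.
From the interface: 90° − 54.40° = 35.60°.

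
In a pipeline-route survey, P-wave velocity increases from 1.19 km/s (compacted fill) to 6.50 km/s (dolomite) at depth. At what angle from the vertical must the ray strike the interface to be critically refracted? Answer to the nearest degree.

Critical incidence: sin θ_c = V₁/V₂ = 1.19/6.50 = 0.1831.
θ_c = arcsin 0.1831 = 10.55°.

11°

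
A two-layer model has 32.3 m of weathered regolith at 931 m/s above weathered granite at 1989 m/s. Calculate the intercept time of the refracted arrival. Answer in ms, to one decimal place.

61.3 ms

tᵢ = 2h·√(V₂²−V₁²)/(V₁V₂).
√(V₂²−V₁²) = √(1989²−931²) = 1757.7 m/s.
tᵢ = 2·32.3·1757.7/(931·1989) = 0.06132 s.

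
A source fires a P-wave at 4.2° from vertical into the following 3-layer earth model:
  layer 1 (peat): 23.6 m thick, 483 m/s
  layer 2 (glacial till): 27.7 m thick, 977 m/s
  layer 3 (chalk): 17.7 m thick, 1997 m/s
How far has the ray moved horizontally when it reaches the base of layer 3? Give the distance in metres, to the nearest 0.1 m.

Apply Snell's law at each interface; in layer i the horizontal offset is hᵢ·tan θᵢ.
Layer 1: θ = 4.20°; offset = 23.6·tan 4.20° = 1.733 m.
Layer 2: sin θ = 977·sin 4.2°/483 = 0.1481, θ = 8.52°; offset = 27.7·tan 8.52° = 4.149 m.
Layer 3: sin θ = 1997·sin 4.2°/483 = 0.3028, θ = 17.63°; offset = 17.7·tan 17.63° = 5.624 m.
Total horizontal offset = 11.506 m.

11.5 m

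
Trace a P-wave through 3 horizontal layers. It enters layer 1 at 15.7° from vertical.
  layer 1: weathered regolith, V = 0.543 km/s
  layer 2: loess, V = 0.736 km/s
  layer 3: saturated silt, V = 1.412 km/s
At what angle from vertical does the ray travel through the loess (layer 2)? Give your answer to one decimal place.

Ray parameter p = sin 15.7° / 0.543 = 4.9834e-01 s/km.
sin θ_2 = p·V_2 = 4.9834e-01 × 0.736 = 0.3668.
θ_2 = arcsin 0.3668 = 21.52°.

21.5°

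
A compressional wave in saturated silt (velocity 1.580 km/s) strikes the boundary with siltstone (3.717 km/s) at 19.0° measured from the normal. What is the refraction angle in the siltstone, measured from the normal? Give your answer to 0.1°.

sin θ₁/V₁ = sin θ₂/V₂ ⇒ sin θ₂ = 3.717·sin 19.0°/1.580 = 3.717·0.3256/1.580 = 0.7659.
θ₂ = arcsin 0.7659 = 49.99° from the normal.

50.0°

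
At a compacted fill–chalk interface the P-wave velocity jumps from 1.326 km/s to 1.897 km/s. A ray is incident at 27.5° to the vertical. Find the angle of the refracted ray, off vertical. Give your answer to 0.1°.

Snell's law: sin θ₂ = (V₂/V₁)·sin θ₁ = (1.897/1.326)·sin 27.5° = 0.6606.
θ₂ = arcsin 0.6606 = 41.34° from the normal.

41.3°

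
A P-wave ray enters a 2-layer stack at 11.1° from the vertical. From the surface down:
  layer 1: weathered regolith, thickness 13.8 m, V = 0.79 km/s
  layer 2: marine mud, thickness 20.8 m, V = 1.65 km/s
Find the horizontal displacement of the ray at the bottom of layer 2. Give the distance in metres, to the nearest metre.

12 m

p = sin θ₁/V₁ = sin 11.1°/0.79 = 2.4370e-01 s/km is conserved through the stack.
Layer 1: θ = 11.10°; offset = 13.8·tan 11.10° = 2.707 m.
Layer 2: sin θ = p·1.65 = 0.4021 → θ = 23.71°; offset = 20.8·tan 23.71° = 9.135 m.
Σ offsets = 11.842 m.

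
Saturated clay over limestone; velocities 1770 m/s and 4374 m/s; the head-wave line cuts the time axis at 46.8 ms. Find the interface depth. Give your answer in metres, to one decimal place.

h = tᵢ·V₁·V₂ / (2·√(V₂²−V₁²)).
√(V₂²−V₁²) = √(4374² − 1770²) = 3999.9 m/s.
h = 0.0468 s × 1770 × 4374 / (2 × 3999.9) = 45.29 m.

45.3 m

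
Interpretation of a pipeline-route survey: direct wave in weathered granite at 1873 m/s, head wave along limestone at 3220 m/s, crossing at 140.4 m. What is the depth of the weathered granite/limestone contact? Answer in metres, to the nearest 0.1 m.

h = (x_cross/2)·√((V₂−V₁)/(V₂+V₁)).
(V₂−V₁)/(V₂+V₁) = (3220−1873)/(3220+1873) = 0.2645; √ = 0.5143.
h = (140.4/2)·0.5143 = 36.10 m.

36.1 m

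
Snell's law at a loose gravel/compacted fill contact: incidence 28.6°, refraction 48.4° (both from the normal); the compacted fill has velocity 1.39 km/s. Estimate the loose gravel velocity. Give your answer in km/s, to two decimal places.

Snell's law: sin 28.6°/V₁ = sin 48.4°/V₂.
V₁ = V₂·sin 28.6°/sin 48.4° = 1.39 × 0.6401 = 0.89 km/s.

0.89 km/s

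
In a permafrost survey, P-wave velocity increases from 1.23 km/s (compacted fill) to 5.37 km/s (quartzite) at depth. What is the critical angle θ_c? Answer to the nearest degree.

At critical incidence the refracted ray runs along the interface (θ₂ = 90°), so sin θ_c = V₁/V₂.
θ_c = arcsin(1.23/5.37) = arcsin 0.2291 = 13.24°.

13°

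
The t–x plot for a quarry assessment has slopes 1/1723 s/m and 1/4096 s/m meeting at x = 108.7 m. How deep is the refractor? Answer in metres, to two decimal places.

x_cross = 2h·√((V₂+V₁)/(V₂−V₁)) → h = x_cross / (2·√((V₂+V₁)/(V₂−V₁))).
√((V₂+V₁)/(V₂−V₁)) = √((4096+1723)/(4096−1723)) = 1.5659.
h = 108.7 / (2·1.5659) = 34.71 m.

34.71 m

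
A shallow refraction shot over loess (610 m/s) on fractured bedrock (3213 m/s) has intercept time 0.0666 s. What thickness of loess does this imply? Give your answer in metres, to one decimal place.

h = tᵢ·V₁·V₂ / (2·√(V₂²−V₁²)).
√(V₂²−V₁²) = √(3213² − 610²) = 3154.6 m/s.
h = 0.0666 s × 610 × 3213 / (2 × 3154.6) = 20.69 m.

20.7 m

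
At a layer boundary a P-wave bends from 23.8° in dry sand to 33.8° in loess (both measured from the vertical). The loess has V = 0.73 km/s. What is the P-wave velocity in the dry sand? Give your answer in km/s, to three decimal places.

0.530 km/s

sin 23.8° = 0.4035; sin 33.8° = 0.5563.
V₁ = V₂·(sin θ₁/sin θ₂) = 0.73·(0.4035/0.5563) = 0.530 km/s.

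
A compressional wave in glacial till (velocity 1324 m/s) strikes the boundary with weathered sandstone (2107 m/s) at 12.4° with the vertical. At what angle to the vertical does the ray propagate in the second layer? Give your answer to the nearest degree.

Snell's law: sin θ₂ = (V₂/V₁)·sin θ₁ = (2107/1324)·sin 12.4° = 0.3417.
θ₂ = sin⁻¹(0.3417) = 19.98° (from vertical).

20°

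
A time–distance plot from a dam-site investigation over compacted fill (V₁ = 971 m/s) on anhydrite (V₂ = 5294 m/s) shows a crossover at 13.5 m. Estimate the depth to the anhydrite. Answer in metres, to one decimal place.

5.6 m

h = (x_cross/2)·√((V₂−V₁)/(V₂+V₁)).
(V₂−V₁)/(V₂+V₁) = (5294−971)/(5294+971) = 0.6900; √ = 0.8307.
h = (13.5/2)·0.8307 = 5.61 m.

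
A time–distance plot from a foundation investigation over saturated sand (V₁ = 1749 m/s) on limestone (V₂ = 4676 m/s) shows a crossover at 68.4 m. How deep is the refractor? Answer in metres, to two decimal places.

x_cross = 2h·√((V₂+V₁)/(V₂−V₁)) → h = x_cross / (2·√((V₂+V₁)/(V₂−V₁))).
√((V₂+V₁)/(V₂−V₁)) = √((4676+1749)/(4676−1749)) = 1.4816.
h = 68.4 / (2·1.4816) = 23.08 m.

23.08 m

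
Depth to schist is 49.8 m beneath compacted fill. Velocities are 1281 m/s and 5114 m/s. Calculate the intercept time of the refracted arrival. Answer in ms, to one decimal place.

75.3 ms

tᵢ = 2h·√(V₂²−V₁²)/(V₁V₂).
√(V₂²−V₁²) = √(5114²−1281²) = 4951.0 m/s.
tᵢ = 2·49.8·4951.0/(1281·5114) = 0.07527 s.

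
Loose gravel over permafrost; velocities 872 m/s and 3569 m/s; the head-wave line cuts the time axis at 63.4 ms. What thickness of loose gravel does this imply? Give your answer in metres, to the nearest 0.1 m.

28.5 m

θ_c = arcsin(872/3569) = 14.14°; cos θ_c = 0.9697.
tᵢ = 2h cos θ_c/V₁ ⇒ h = tᵢ·V₁/(2 cos θ_c) = 0.0634·872/(2·0.9697) = 28.51 m.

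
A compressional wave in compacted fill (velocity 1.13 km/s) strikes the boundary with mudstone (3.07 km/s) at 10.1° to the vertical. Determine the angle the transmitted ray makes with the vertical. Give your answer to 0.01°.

sin θ₁/V₁ = sin θ₂/V₂ ⇒ sin θ₂ = 3.07·sin 10.1°/1.13 = 3.07·0.1754/1.13 = 0.4764.
θ₂ = sin⁻¹(0.4764) = 28.45° (from vertical).

28.45°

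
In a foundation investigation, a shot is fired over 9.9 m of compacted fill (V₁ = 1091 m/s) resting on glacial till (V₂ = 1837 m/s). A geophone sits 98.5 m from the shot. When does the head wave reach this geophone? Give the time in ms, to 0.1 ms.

68.2 ms

t = x/V₂ + 2h·√(V₂²−V₁²)/(V₁V₂).
√(V₂²−V₁²) = √(1837²−1091²) = 1477.9 m/s; delay term = 2·9.9·1477.9/(1091·1837) = 0.01460 s.
t = 98.5/1837 + 0.01460 = 0.06822 s.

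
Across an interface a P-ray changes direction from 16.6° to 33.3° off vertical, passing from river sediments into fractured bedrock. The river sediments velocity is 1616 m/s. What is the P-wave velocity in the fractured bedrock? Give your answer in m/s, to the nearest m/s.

3106 m/s

sin 16.6° = 0.2857; sin 33.3° = 0.5490.
V₂ = V₁·(sin θ₂/sin θ₁) = 1616·(0.5490/0.2857) = 3105.55 m/s.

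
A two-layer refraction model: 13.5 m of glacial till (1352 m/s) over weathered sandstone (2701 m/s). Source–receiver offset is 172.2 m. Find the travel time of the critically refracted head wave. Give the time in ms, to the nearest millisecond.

t = x/V₂ + 2h·√(V₂²−V₁²)/(V₁V₂).
√(V₂²−V₁²) = √(2701²−1352²) = 2338.3 m/s; delay term = 2·13.5·2338.3/(1352·2701) = 0.01729 s.
t = 172.2/2701 + 0.01729 = 0.08104 s.

81 ms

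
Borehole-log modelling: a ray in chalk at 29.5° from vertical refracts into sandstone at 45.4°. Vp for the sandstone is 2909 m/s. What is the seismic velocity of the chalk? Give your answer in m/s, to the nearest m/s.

Snell's law: sin 29.5°/V₁ = sin 45.4°/V₂.
V₁ = V₂·sin 29.5°/sin 45.4° = 2909 × 0.6916 = 2011.81 m/s.

2012 m/s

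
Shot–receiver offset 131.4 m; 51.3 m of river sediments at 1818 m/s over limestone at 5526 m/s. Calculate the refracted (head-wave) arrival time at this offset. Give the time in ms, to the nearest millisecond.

77 ms

θ_c = arcsin(V₁/V₂) = arcsin(1818/5526) = 19.21°, cos θ_c = 0.9443.
Intercept time tᵢ = 2h cos θ_c / V₁ = 2·51.3·0.9443/1818 = 0.05329 s.
t = x/V₂ + tᵢ = 131.4/5526 + 0.05329 = 0.07707 s.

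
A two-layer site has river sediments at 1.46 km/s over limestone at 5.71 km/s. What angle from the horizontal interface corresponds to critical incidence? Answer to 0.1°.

75.2°

Critical incidence: sin θ_c = V₁/V₂ = 1.46/5.71 = 0.2557.
θ_c = arcsin 0.2557 = 14.81°.
Measured from the interface: 90° − 14.81° = 75.19°.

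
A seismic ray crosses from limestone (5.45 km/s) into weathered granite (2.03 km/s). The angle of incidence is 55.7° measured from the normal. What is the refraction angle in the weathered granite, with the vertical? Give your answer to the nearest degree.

Snell's law: sin θ₂ = (V₂/V₁)·sin θ₁ = (2.03/5.45)·sin 55.7° = 0.3077.
θ₂ = arcsin 0.3077 = 17.92° from the normal.

18°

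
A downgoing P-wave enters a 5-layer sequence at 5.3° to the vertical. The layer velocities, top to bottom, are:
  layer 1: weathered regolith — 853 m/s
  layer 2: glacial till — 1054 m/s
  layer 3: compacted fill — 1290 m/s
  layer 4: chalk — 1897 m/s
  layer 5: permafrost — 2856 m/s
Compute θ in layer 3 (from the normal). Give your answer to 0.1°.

8.0°

Snell's law across each interface conserves sin θ / V, so sin θ_3 = V_3·sin θ₁/V₁.
sin θ_3 = 1290 × sin 5.3° / 853 = 0.1397.
θ_3 = arcsin 0.1397 = 8.03°.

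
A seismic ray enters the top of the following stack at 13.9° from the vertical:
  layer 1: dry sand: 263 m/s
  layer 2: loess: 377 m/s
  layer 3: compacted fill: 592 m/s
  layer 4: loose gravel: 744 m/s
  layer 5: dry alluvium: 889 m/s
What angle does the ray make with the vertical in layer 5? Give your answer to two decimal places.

Ray parameter p = sin 13.9° / 263 = 9.1341e-04 s/m.
sin θ_5 = p·V_5 = 9.1341e-04 × 889 = 0.8120.
θ_5 = 54.29° from the vertical.

54.29°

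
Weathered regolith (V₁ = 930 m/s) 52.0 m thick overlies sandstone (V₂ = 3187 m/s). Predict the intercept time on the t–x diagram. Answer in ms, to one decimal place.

107.0 ms

tᵢ = 2h·√(V₂²−V₁²)/(V₁V₂).
√(V₂²−V₁²) = √(3187²−930²) = 3048.3 m/s.
tᵢ = 2·52.0·3048.3/(930·3187) = 0.10696 s.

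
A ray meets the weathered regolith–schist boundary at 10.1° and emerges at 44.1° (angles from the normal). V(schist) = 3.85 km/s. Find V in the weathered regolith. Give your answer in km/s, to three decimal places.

sin 10.1° = 0.1754; sin 44.1° = 0.6959.
V₁ = V₂·(sin θ₁/sin θ₂) = 3.85·(0.1754/0.6959) = 0.970 km/s.

0.970 km/s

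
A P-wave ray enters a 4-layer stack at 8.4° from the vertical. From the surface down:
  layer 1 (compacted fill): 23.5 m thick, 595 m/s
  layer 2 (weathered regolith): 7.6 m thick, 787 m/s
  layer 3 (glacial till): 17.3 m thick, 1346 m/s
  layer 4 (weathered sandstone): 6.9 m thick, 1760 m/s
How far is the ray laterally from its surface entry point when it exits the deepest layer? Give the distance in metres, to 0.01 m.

14.33 m

p = sin θ₁/V₁ = sin 8.4°/595 = 2.4552e-04 s/m is conserved through the stack.
Layer 1: θ = 8.40°; offset = 23.5·tan 8.40° = 3.4702 m.
Layer 2: sin θ = p·787 = 0.1932 → θ = 11.14°; offset = 7.6·tan 11.14° = 1.4967 m.
Layer 3: sin θ = p·1346 = 0.3305 → θ = 19.30°; offset = 17.3·tan 19.30° = 6.0574 m.
Layer 4: sin θ = p·1760 = 0.4321 → θ = 25.60°; offset = 6.9·tan 25.60° = 3.3062 m.
Summing the layer offsets gives 14.3304 m.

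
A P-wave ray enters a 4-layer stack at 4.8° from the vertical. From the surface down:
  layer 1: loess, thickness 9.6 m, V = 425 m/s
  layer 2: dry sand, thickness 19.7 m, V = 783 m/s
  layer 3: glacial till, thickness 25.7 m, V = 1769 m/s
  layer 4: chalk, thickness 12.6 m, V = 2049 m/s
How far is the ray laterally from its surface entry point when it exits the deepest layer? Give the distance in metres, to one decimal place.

19.0 m

Apply Snell's law at each interface; in layer i the horizontal offset is hᵢ·tan θᵢ.
Layer 1: θ = 4.80°; offset = 9.6·tan 4.80° = 0.806 m.
Layer 2: sin θ = 783·sin 4.8°/425 = 0.1542, θ = 8.87°; offset = 19.7·tan 8.87° = 3.074 m.
Layer 3: sin θ = 1769·sin 4.8°/425 = 0.3483, θ = 20.38°; offset = 25.7·tan 20.38° = 9.549 m.
Layer 4: sin θ = 2049·sin 4.8°/425 = 0.4034, θ = 23.79°; offset = 12.6·tan 23.79° = 5.555 m.
Total horizontal offset = 18.984 m.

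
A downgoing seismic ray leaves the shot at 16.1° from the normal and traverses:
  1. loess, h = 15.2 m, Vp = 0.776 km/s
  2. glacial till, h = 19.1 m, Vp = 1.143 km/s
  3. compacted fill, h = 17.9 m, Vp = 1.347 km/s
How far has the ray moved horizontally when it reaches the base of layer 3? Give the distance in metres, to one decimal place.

22.8 m

Apply Snell's law at each interface; in layer i the horizontal offset is hᵢ·tan θᵢ.
Layer 1: θ = 16.10°; offset = 15.2·tan 16.10° = 4.387 m.
Layer 2: sin θ = 1.143·sin 16.1°/0.776 = 0.4085, θ = 24.11°; offset = 19.1·tan 24.11° = 8.547 m.
Layer 3: sin θ = 1.347·sin 16.1°/0.776 = 0.4814, θ = 28.77°; offset = 17.9·tan 28.77° = 9.830 m.
Σ offsets = 22.765 m.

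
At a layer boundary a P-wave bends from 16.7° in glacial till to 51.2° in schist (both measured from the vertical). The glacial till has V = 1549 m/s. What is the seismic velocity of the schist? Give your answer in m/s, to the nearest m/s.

4201 m/s

sin 16.7° = 0.2874; sin 51.2° = 0.7793.
V₂ = V₁·(sin θ₂/sin θ₁) = 1549·(0.7793/0.2874) = 4200.98 m/s.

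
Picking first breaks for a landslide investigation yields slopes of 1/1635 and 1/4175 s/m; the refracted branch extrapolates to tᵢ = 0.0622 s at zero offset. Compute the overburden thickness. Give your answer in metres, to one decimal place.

θ_c = arcsin(1635/4175) = 23.06°; cos θ_c = 0.9201.
tᵢ = 2h cos θ_c/V₁ ⇒ h = tᵢ·V₁/(2 cos θ_c) = 0.0622·1635/(2·0.9201) = 55.26 m.

55.3 m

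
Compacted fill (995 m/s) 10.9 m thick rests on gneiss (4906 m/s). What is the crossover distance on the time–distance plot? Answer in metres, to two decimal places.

θ_c = arcsin(995/4906) = 11.70°, so cos θ_c = 0.9792 and tᵢ = 2h cos θ_c/V₁ = 0.0215 s.
At crossover x/V₁ = x/V₂ + tᵢ ⇒ x = tᵢ/(1/V₁ − 1/V₂) = 0.02145/(1.0050e-03 − 2.0383e-04) = 26.78 m.

26.78 m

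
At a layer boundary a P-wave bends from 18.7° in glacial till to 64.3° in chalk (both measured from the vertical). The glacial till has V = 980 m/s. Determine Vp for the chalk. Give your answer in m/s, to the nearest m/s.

sin 18.7° = 0.3206; sin 64.3° = 0.9011.
V₂ = V₁·(sin θ₂/sin θ₁) = 980·(0.9011/0.3206) = 2754.27 m/s.

2754 m/s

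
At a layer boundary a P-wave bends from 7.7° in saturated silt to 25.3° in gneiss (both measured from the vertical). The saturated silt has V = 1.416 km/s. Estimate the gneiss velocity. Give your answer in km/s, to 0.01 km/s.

4.52 km/s

sin 7.7° = 0.1340; sin 25.3° = 0.4274.
V₂ = V₁·(sin θ₂/sin θ₁) = 1.416·(0.4274/0.1340) = 4.52 km/s.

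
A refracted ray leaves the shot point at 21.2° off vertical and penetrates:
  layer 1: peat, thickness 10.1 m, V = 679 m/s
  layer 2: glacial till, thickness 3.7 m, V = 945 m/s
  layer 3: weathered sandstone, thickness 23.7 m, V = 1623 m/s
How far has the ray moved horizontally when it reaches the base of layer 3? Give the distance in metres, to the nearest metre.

Apply Snell's law at each interface; in layer i the horizontal offset is hᵢ·tan θᵢ.
Layer 1: θ = 21.20°; offset = 10.1·tan 21.20° = 3.918 m.
Layer 2: sin θ = 945·sin 21.2°/679 = 0.5033, θ = 30.22°; offset = 3.7·tan 30.22° = 2.155 m.
Layer 3: sin θ = 1623·sin 21.2°/679 = 0.8644, θ = 59.81°; offset = 23.7·tan 59.81° = 40.741 m.
Summing the layer offsets gives 46.814 m.

47 m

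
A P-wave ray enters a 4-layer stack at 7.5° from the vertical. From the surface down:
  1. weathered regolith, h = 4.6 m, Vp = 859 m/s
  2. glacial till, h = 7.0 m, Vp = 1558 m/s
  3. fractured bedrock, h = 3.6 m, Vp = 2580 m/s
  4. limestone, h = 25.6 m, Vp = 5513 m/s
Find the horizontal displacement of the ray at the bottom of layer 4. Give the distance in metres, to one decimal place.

43.1 m

Apply Snell's law at each interface; in layer i the horizontal offset is hᵢ·tan θᵢ.
Layer 1: θ = 7.50°; offset = 4.6·tan 7.50° = 0.606 m.
Layer 2: sin θ = 1558·sin 7.5°/859 = 0.2367, θ = 13.69°; offset = 7.0·tan 13.69° = 1.706 m.
Layer 3: sin θ = 2580·sin 7.5°/859 = 0.3920, θ = 23.08°; offset = 3.6·tan 23.08° = 1.534 m.
Layer 4: sin θ = 5513·sin 7.5°/859 = 0.8377, θ = 56.90°; offset = 25.6·tan 56.90° = 39.269 m.
Summing the layer offsets gives 43.114 m.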